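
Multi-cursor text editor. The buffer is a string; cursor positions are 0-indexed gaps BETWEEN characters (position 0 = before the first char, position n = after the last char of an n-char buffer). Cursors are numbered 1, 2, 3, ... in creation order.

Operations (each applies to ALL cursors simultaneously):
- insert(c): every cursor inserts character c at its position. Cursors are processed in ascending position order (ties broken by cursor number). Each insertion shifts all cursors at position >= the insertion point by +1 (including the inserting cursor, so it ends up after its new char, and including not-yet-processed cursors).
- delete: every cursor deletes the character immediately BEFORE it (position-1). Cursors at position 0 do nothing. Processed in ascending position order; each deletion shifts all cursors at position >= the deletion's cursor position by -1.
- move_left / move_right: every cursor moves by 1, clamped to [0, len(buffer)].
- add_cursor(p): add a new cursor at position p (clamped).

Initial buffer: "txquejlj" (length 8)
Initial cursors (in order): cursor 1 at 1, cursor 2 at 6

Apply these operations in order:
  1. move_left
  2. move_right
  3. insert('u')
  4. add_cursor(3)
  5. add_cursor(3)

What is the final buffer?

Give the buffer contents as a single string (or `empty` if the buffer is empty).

Answer: tuxquejulj

Derivation:
After op 1 (move_left): buffer="txquejlj" (len 8), cursors c1@0 c2@5, authorship ........
After op 2 (move_right): buffer="txquejlj" (len 8), cursors c1@1 c2@6, authorship ........
After op 3 (insert('u')): buffer="tuxquejulj" (len 10), cursors c1@2 c2@8, authorship .1.....2..
After op 4 (add_cursor(3)): buffer="tuxquejulj" (len 10), cursors c1@2 c3@3 c2@8, authorship .1.....2..
After op 5 (add_cursor(3)): buffer="tuxquejulj" (len 10), cursors c1@2 c3@3 c4@3 c2@8, authorship .1.....2..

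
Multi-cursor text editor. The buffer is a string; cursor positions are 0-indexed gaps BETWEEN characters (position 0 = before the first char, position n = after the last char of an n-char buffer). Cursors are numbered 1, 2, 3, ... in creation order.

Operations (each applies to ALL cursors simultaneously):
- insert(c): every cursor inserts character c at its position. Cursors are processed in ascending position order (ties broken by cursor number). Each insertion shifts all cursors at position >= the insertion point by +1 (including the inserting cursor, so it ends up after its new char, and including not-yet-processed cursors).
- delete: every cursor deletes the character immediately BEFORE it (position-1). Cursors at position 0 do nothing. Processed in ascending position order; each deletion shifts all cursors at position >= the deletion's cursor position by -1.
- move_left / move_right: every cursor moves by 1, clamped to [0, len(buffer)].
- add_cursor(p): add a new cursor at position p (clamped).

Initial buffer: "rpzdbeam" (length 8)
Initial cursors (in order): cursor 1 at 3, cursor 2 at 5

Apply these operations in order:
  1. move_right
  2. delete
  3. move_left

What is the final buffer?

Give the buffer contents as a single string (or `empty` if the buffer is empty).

Answer: rpzbam

Derivation:
After op 1 (move_right): buffer="rpzdbeam" (len 8), cursors c1@4 c2@6, authorship ........
After op 2 (delete): buffer="rpzbam" (len 6), cursors c1@3 c2@4, authorship ......
After op 3 (move_left): buffer="rpzbam" (len 6), cursors c1@2 c2@3, authorship ......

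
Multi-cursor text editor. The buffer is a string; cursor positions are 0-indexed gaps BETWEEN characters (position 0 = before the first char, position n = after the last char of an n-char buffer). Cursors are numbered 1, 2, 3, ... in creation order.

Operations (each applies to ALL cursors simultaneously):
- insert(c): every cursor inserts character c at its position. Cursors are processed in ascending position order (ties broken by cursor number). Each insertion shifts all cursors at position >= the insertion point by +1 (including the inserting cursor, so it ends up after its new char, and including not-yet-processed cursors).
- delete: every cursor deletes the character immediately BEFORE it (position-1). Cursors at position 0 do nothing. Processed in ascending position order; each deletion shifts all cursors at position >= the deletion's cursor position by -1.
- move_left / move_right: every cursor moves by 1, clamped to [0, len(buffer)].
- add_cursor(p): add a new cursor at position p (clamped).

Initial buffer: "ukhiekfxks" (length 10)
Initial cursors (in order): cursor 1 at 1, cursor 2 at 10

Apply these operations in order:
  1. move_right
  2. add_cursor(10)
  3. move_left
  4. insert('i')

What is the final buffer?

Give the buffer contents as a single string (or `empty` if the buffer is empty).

Answer: uikhiekfxkiis

Derivation:
After op 1 (move_right): buffer="ukhiekfxks" (len 10), cursors c1@2 c2@10, authorship ..........
After op 2 (add_cursor(10)): buffer="ukhiekfxks" (len 10), cursors c1@2 c2@10 c3@10, authorship ..........
After op 3 (move_left): buffer="ukhiekfxks" (len 10), cursors c1@1 c2@9 c3@9, authorship ..........
After op 4 (insert('i')): buffer="uikhiekfxkiis" (len 13), cursors c1@2 c2@12 c3@12, authorship .1........23.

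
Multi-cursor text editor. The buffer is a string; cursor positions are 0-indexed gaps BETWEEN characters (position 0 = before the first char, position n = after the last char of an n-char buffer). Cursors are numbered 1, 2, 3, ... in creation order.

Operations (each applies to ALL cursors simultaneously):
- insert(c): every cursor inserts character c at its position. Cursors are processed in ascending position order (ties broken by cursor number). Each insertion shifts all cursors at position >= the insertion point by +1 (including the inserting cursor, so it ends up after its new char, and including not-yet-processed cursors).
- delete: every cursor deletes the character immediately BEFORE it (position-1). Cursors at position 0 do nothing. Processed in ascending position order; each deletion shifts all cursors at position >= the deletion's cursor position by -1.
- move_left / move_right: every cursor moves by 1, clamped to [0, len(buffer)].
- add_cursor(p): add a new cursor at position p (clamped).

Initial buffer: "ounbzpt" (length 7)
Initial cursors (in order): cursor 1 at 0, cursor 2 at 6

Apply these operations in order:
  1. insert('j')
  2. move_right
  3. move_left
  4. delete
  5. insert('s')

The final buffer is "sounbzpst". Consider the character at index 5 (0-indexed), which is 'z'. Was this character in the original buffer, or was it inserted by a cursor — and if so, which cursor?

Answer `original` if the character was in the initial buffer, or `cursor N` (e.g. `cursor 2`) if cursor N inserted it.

Answer: original

Derivation:
After op 1 (insert('j')): buffer="jounbzpjt" (len 9), cursors c1@1 c2@8, authorship 1......2.
After op 2 (move_right): buffer="jounbzpjt" (len 9), cursors c1@2 c2@9, authorship 1......2.
After op 3 (move_left): buffer="jounbzpjt" (len 9), cursors c1@1 c2@8, authorship 1......2.
After op 4 (delete): buffer="ounbzpt" (len 7), cursors c1@0 c2@6, authorship .......
After op 5 (insert('s')): buffer="sounbzpst" (len 9), cursors c1@1 c2@8, authorship 1......2.
Authorship (.=original, N=cursor N): 1 . . . . . . 2 .
Index 5: author = original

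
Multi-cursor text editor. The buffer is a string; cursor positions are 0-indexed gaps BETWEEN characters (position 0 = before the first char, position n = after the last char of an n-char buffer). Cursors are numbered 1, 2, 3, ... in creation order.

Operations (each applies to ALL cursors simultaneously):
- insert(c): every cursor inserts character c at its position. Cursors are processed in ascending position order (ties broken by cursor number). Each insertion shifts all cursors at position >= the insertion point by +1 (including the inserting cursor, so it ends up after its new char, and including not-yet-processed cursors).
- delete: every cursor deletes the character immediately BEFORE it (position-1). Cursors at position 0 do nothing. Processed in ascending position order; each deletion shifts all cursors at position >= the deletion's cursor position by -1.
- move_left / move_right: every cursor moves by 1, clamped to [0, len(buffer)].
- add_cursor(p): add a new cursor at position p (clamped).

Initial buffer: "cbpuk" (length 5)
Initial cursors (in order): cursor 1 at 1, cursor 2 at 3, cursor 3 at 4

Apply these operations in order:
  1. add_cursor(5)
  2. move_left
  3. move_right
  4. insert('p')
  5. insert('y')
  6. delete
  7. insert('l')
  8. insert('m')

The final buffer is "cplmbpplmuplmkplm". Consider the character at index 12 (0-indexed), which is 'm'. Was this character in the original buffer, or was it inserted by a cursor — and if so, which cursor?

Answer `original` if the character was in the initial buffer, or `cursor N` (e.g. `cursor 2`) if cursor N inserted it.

Answer: cursor 3

Derivation:
After op 1 (add_cursor(5)): buffer="cbpuk" (len 5), cursors c1@1 c2@3 c3@4 c4@5, authorship .....
After op 2 (move_left): buffer="cbpuk" (len 5), cursors c1@0 c2@2 c3@3 c4@4, authorship .....
After op 3 (move_right): buffer="cbpuk" (len 5), cursors c1@1 c2@3 c3@4 c4@5, authorship .....
After op 4 (insert('p')): buffer="cpbppupkp" (len 9), cursors c1@2 c2@5 c3@7 c4@9, authorship .1..2.3.4
After op 5 (insert('y')): buffer="cpybppyupykpy" (len 13), cursors c1@3 c2@7 c3@10 c4@13, authorship .11..22.33.44
After op 6 (delete): buffer="cpbppupkp" (len 9), cursors c1@2 c2@5 c3@7 c4@9, authorship .1..2.3.4
After op 7 (insert('l')): buffer="cplbppluplkpl" (len 13), cursors c1@3 c2@7 c3@10 c4@13, authorship .11..22.33.44
After op 8 (insert('m')): buffer="cplmbpplmuplmkplm" (len 17), cursors c1@4 c2@9 c3@13 c4@17, authorship .111..222.333.444
Authorship (.=original, N=cursor N): . 1 1 1 . . 2 2 2 . 3 3 3 . 4 4 4
Index 12: author = 3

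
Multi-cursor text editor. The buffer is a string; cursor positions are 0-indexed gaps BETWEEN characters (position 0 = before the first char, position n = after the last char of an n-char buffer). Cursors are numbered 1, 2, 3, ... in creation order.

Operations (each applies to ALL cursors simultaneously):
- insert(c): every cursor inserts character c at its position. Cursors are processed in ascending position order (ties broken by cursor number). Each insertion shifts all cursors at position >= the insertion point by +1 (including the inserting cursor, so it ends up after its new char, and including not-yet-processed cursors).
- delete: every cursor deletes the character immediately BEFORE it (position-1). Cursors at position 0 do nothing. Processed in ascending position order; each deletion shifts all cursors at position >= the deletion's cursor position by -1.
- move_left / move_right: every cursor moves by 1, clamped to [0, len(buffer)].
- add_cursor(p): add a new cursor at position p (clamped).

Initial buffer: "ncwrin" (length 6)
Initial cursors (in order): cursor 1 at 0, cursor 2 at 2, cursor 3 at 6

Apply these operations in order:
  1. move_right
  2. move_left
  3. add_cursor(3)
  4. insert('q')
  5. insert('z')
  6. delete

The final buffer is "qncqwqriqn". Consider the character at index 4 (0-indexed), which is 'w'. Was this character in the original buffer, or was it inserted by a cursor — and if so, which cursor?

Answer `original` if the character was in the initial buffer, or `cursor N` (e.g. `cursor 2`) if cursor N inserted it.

Answer: original

Derivation:
After op 1 (move_right): buffer="ncwrin" (len 6), cursors c1@1 c2@3 c3@6, authorship ......
After op 2 (move_left): buffer="ncwrin" (len 6), cursors c1@0 c2@2 c3@5, authorship ......
After op 3 (add_cursor(3)): buffer="ncwrin" (len 6), cursors c1@0 c2@2 c4@3 c3@5, authorship ......
After op 4 (insert('q')): buffer="qncqwqriqn" (len 10), cursors c1@1 c2@4 c4@6 c3@9, authorship 1..2.4..3.
After op 5 (insert('z')): buffer="qzncqzwqzriqzn" (len 14), cursors c1@2 c2@6 c4@9 c3@13, authorship 11..22.44..33.
After op 6 (delete): buffer="qncqwqriqn" (len 10), cursors c1@1 c2@4 c4@6 c3@9, authorship 1..2.4..3.
Authorship (.=original, N=cursor N): 1 . . 2 . 4 . . 3 .
Index 4: author = original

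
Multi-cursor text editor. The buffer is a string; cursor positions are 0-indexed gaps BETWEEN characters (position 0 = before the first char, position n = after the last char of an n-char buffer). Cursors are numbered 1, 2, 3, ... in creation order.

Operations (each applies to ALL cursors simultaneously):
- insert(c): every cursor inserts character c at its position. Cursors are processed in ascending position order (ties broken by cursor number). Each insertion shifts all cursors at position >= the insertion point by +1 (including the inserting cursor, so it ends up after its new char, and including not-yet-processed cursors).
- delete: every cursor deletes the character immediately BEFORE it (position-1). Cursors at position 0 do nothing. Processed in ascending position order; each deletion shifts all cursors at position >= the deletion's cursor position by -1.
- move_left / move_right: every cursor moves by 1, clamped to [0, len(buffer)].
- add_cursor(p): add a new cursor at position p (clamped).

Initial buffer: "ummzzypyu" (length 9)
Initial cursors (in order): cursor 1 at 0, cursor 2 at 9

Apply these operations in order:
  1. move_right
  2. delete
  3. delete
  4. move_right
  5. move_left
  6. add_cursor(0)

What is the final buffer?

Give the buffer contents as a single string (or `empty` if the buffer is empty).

After op 1 (move_right): buffer="ummzzypyu" (len 9), cursors c1@1 c2@9, authorship .........
After op 2 (delete): buffer="mmzzypy" (len 7), cursors c1@0 c2@7, authorship .......
After op 3 (delete): buffer="mmzzyp" (len 6), cursors c1@0 c2@6, authorship ......
After op 4 (move_right): buffer="mmzzyp" (len 6), cursors c1@1 c2@6, authorship ......
After op 5 (move_left): buffer="mmzzyp" (len 6), cursors c1@0 c2@5, authorship ......
After op 6 (add_cursor(0)): buffer="mmzzyp" (len 6), cursors c1@0 c3@0 c2@5, authorship ......

Answer: mmzzyp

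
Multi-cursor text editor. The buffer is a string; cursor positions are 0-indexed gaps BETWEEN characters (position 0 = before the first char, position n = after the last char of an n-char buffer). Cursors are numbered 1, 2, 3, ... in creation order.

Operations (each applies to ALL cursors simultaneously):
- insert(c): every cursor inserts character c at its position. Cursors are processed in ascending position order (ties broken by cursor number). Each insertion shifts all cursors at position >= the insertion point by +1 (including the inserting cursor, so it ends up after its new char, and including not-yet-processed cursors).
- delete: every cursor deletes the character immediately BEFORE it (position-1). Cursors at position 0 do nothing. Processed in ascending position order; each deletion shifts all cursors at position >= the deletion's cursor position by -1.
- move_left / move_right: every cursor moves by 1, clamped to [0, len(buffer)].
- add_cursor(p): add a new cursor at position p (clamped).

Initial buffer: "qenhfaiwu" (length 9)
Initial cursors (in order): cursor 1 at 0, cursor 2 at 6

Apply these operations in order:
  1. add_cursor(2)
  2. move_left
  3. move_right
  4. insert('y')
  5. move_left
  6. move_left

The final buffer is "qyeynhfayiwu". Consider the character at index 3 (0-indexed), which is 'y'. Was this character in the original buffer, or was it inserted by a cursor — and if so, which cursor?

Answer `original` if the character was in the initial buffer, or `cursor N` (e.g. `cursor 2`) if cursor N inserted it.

Answer: cursor 3

Derivation:
After op 1 (add_cursor(2)): buffer="qenhfaiwu" (len 9), cursors c1@0 c3@2 c2@6, authorship .........
After op 2 (move_left): buffer="qenhfaiwu" (len 9), cursors c1@0 c3@1 c2@5, authorship .........
After op 3 (move_right): buffer="qenhfaiwu" (len 9), cursors c1@1 c3@2 c2@6, authorship .........
After op 4 (insert('y')): buffer="qyeynhfayiwu" (len 12), cursors c1@2 c3@4 c2@9, authorship .1.3....2...
After op 5 (move_left): buffer="qyeynhfayiwu" (len 12), cursors c1@1 c3@3 c2@8, authorship .1.3....2...
After op 6 (move_left): buffer="qyeynhfayiwu" (len 12), cursors c1@0 c3@2 c2@7, authorship .1.3....2...
Authorship (.=original, N=cursor N): . 1 . 3 . . . . 2 . . .
Index 3: author = 3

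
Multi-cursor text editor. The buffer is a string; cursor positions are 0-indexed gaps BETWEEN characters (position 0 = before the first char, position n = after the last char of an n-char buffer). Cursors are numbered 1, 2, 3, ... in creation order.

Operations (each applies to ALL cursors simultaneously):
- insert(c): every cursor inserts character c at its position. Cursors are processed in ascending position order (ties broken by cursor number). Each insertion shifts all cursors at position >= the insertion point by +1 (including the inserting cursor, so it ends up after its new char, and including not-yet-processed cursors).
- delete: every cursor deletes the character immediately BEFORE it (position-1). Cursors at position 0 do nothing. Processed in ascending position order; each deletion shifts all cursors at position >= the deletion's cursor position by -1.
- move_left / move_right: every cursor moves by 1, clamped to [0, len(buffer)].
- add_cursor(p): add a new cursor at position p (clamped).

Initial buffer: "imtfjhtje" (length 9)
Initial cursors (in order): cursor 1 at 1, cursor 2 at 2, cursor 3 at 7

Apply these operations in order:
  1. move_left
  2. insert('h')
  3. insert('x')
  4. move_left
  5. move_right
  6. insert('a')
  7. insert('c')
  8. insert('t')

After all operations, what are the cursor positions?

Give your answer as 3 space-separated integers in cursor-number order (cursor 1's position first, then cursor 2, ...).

Answer: 5 11 21

Derivation:
After op 1 (move_left): buffer="imtfjhtje" (len 9), cursors c1@0 c2@1 c3@6, authorship .........
After op 2 (insert('h')): buffer="hihmtfjhhtje" (len 12), cursors c1@1 c2@3 c3@9, authorship 1.2.....3...
After op 3 (insert('x')): buffer="hxihxmtfjhhxtje" (len 15), cursors c1@2 c2@5 c3@12, authorship 11.22.....33...
After op 4 (move_left): buffer="hxihxmtfjhhxtje" (len 15), cursors c1@1 c2@4 c3@11, authorship 11.22.....33...
After op 5 (move_right): buffer="hxihxmtfjhhxtje" (len 15), cursors c1@2 c2@5 c3@12, authorship 11.22.....33...
After op 6 (insert('a')): buffer="hxaihxamtfjhhxatje" (len 18), cursors c1@3 c2@7 c3@15, authorship 111.222.....333...
After op 7 (insert('c')): buffer="hxacihxacmtfjhhxactje" (len 21), cursors c1@4 c2@9 c3@18, authorship 1111.2222.....3333...
After op 8 (insert('t')): buffer="hxactihxactmtfjhhxacttje" (len 24), cursors c1@5 c2@11 c3@21, authorship 11111.22222.....33333...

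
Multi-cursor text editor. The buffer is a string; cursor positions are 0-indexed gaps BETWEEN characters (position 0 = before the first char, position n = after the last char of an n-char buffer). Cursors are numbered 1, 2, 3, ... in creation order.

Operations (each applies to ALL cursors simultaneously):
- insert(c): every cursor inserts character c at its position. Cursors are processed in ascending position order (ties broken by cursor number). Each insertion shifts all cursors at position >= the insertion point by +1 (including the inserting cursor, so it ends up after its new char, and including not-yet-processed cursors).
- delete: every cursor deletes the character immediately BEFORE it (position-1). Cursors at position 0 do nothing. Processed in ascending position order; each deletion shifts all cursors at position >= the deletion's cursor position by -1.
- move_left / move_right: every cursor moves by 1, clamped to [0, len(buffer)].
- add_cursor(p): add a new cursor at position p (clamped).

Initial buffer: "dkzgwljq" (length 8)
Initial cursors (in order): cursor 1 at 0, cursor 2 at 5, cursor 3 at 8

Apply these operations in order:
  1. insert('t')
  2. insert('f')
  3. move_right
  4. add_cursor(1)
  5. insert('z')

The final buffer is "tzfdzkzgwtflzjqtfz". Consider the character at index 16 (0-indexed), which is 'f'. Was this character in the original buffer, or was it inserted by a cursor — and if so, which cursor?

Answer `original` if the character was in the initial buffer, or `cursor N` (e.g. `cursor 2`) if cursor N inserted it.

After op 1 (insert('t')): buffer="tdkzgwtljqt" (len 11), cursors c1@1 c2@7 c3@11, authorship 1.....2...3
After op 2 (insert('f')): buffer="tfdkzgwtfljqtf" (len 14), cursors c1@2 c2@9 c3@14, authorship 11.....22...33
After op 3 (move_right): buffer="tfdkzgwtfljqtf" (len 14), cursors c1@3 c2@10 c3@14, authorship 11.....22...33
After op 4 (add_cursor(1)): buffer="tfdkzgwtfljqtf" (len 14), cursors c4@1 c1@3 c2@10 c3@14, authorship 11.....22...33
After op 5 (insert('z')): buffer="tzfdzkzgwtflzjqtfz" (len 18), cursors c4@2 c1@5 c2@13 c3@18, authorship 141.1....22.2..333
Authorship (.=original, N=cursor N): 1 4 1 . 1 . . . . 2 2 . 2 . . 3 3 3
Index 16: author = 3

Answer: cursor 3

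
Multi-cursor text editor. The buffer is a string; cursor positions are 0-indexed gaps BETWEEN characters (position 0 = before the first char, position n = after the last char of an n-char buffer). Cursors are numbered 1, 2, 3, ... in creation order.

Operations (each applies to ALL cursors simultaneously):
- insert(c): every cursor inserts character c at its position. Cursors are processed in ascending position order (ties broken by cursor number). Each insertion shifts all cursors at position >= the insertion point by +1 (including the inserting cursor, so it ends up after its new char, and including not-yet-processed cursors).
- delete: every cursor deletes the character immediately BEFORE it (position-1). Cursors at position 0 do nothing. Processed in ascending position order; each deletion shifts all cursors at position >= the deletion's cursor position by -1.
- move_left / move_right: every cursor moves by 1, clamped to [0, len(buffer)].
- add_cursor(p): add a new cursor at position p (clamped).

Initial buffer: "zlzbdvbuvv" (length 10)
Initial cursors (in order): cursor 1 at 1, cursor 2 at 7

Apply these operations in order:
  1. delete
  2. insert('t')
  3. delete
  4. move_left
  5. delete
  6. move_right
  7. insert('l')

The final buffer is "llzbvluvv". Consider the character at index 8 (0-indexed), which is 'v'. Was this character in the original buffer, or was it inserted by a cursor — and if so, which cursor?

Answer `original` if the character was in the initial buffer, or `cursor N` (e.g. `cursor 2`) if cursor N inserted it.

Answer: original

Derivation:
After op 1 (delete): buffer="lzbdvuvv" (len 8), cursors c1@0 c2@5, authorship ........
After op 2 (insert('t')): buffer="tlzbdvtuvv" (len 10), cursors c1@1 c2@7, authorship 1.....2...
After op 3 (delete): buffer="lzbdvuvv" (len 8), cursors c1@0 c2@5, authorship ........
After op 4 (move_left): buffer="lzbdvuvv" (len 8), cursors c1@0 c2@4, authorship ........
After op 5 (delete): buffer="lzbvuvv" (len 7), cursors c1@0 c2@3, authorship .......
After op 6 (move_right): buffer="lzbvuvv" (len 7), cursors c1@1 c2@4, authorship .......
After op 7 (insert('l')): buffer="llzbvluvv" (len 9), cursors c1@2 c2@6, authorship .1...2...
Authorship (.=original, N=cursor N): . 1 . . . 2 . . .
Index 8: author = original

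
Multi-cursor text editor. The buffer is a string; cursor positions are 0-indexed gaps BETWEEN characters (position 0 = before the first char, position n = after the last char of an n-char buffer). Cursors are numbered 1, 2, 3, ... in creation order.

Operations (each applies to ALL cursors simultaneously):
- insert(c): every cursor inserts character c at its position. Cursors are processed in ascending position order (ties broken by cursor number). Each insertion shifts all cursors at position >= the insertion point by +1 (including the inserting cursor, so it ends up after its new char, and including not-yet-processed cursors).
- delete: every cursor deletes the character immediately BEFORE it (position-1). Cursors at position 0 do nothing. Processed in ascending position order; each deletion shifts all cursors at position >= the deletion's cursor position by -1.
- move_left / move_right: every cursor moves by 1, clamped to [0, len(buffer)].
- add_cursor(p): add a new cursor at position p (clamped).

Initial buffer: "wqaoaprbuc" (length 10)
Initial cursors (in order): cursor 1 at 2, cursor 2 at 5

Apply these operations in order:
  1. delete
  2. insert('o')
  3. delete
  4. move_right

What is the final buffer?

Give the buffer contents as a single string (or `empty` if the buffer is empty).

After op 1 (delete): buffer="waoprbuc" (len 8), cursors c1@1 c2@3, authorship ........
After op 2 (insert('o')): buffer="woaooprbuc" (len 10), cursors c1@2 c2@5, authorship .1..2.....
After op 3 (delete): buffer="waoprbuc" (len 8), cursors c1@1 c2@3, authorship ........
After op 4 (move_right): buffer="waoprbuc" (len 8), cursors c1@2 c2@4, authorship ........

Answer: waoprbuc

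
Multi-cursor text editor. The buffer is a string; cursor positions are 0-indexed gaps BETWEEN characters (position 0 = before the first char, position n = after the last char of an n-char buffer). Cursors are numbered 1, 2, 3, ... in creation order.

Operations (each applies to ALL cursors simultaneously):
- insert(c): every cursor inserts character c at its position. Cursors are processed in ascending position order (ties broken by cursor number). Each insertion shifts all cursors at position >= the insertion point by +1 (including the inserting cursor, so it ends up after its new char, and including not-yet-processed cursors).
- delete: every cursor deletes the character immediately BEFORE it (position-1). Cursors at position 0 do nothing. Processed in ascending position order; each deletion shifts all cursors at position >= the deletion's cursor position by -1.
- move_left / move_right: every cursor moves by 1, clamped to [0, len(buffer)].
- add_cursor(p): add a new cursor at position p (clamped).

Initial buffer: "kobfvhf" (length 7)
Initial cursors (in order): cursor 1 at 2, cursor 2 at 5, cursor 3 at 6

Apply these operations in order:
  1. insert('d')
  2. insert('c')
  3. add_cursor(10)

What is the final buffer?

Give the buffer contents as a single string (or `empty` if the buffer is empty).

Answer: kodcbfvdchdcf

Derivation:
After op 1 (insert('d')): buffer="kodbfvdhdf" (len 10), cursors c1@3 c2@7 c3@9, authorship ..1...2.3.
After op 2 (insert('c')): buffer="kodcbfvdchdcf" (len 13), cursors c1@4 c2@9 c3@12, authorship ..11...22.33.
After op 3 (add_cursor(10)): buffer="kodcbfvdchdcf" (len 13), cursors c1@4 c2@9 c4@10 c3@12, authorship ..11...22.33.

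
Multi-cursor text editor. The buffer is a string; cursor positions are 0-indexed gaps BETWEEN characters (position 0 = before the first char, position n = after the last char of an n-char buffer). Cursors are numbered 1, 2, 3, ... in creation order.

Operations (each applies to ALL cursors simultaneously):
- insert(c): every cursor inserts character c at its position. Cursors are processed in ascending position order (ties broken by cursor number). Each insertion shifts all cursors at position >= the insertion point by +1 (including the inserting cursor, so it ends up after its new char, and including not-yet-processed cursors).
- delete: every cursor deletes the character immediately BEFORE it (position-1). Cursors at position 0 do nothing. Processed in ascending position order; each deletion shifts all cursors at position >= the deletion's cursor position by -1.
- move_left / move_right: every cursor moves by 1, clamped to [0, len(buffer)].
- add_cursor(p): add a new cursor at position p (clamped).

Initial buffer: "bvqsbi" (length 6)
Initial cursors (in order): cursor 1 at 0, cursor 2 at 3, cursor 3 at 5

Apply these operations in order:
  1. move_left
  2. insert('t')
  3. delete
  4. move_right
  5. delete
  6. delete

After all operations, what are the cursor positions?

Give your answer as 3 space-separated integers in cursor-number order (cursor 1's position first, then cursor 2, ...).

After op 1 (move_left): buffer="bvqsbi" (len 6), cursors c1@0 c2@2 c3@4, authorship ......
After op 2 (insert('t')): buffer="tbvtqstbi" (len 9), cursors c1@1 c2@4 c3@7, authorship 1..2..3..
After op 3 (delete): buffer="bvqsbi" (len 6), cursors c1@0 c2@2 c3@4, authorship ......
After op 4 (move_right): buffer="bvqsbi" (len 6), cursors c1@1 c2@3 c3@5, authorship ......
After op 5 (delete): buffer="vsi" (len 3), cursors c1@0 c2@1 c3@2, authorship ...
After op 6 (delete): buffer="i" (len 1), cursors c1@0 c2@0 c3@0, authorship .

Answer: 0 0 0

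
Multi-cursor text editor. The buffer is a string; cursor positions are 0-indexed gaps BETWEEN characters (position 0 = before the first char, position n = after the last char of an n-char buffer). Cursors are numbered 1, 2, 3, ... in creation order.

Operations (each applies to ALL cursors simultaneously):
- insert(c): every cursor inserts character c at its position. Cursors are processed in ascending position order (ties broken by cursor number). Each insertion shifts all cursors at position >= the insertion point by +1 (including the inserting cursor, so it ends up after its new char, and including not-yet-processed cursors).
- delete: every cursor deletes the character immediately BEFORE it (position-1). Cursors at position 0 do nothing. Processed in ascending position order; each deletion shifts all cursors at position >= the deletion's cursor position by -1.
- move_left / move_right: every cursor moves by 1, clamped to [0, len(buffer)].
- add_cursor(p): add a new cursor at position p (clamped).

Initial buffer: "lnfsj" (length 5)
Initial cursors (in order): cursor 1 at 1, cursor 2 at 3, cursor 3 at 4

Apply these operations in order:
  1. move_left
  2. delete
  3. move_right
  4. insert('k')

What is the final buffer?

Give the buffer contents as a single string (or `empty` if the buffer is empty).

Answer: lkskkj

Derivation:
After op 1 (move_left): buffer="lnfsj" (len 5), cursors c1@0 c2@2 c3@3, authorship .....
After op 2 (delete): buffer="lsj" (len 3), cursors c1@0 c2@1 c3@1, authorship ...
After op 3 (move_right): buffer="lsj" (len 3), cursors c1@1 c2@2 c3@2, authorship ...
After op 4 (insert('k')): buffer="lkskkj" (len 6), cursors c1@2 c2@5 c3@5, authorship .1.23.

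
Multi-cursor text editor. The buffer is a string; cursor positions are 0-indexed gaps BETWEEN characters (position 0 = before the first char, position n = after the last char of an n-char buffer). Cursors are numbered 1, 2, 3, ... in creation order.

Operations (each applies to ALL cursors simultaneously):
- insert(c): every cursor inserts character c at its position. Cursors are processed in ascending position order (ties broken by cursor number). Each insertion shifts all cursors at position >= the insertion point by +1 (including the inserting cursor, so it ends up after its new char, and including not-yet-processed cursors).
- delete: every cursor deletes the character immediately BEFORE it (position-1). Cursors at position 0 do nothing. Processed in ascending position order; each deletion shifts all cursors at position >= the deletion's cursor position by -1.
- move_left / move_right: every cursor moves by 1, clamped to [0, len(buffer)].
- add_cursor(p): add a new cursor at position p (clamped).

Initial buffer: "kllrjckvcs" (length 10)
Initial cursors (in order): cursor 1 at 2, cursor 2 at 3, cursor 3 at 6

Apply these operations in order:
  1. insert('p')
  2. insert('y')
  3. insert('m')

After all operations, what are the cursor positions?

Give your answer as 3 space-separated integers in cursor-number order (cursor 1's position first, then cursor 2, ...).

Answer: 5 9 15

Derivation:
After op 1 (insert('p')): buffer="klplprjcpkvcs" (len 13), cursors c1@3 c2@5 c3@9, authorship ..1.2...3....
After op 2 (insert('y')): buffer="klpylpyrjcpykvcs" (len 16), cursors c1@4 c2@7 c3@12, authorship ..11.22...33....
After op 3 (insert('m')): buffer="klpymlpymrjcpymkvcs" (len 19), cursors c1@5 c2@9 c3@15, authorship ..111.222...333....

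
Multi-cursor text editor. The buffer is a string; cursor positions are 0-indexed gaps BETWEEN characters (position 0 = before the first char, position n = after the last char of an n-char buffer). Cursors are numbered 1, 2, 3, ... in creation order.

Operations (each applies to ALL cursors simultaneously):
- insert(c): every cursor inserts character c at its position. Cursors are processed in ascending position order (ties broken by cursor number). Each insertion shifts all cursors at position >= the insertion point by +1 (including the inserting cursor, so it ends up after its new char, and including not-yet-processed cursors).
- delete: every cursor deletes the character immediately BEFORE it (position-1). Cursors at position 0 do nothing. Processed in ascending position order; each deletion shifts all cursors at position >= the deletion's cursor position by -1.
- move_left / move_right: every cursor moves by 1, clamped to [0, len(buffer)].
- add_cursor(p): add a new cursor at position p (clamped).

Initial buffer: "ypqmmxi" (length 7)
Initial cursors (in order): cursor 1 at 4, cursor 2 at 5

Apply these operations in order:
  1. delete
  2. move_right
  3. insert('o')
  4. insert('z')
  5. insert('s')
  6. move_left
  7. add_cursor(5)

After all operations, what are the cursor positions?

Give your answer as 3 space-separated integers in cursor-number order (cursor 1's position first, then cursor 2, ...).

Answer: 9 9 5

Derivation:
After op 1 (delete): buffer="ypqxi" (len 5), cursors c1@3 c2@3, authorship .....
After op 2 (move_right): buffer="ypqxi" (len 5), cursors c1@4 c2@4, authorship .....
After op 3 (insert('o')): buffer="ypqxooi" (len 7), cursors c1@6 c2@6, authorship ....12.
After op 4 (insert('z')): buffer="ypqxoozzi" (len 9), cursors c1@8 c2@8, authorship ....1212.
After op 5 (insert('s')): buffer="ypqxoozzssi" (len 11), cursors c1@10 c2@10, authorship ....121212.
After op 6 (move_left): buffer="ypqxoozzssi" (len 11), cursors c1@9 c2@9, authorship ....121212.
After op 7 (add_cursor(5)): buffer="ypqxoozzssi" (len 11), cursors c3@5 c1@9 c2@9, authorship ....121212.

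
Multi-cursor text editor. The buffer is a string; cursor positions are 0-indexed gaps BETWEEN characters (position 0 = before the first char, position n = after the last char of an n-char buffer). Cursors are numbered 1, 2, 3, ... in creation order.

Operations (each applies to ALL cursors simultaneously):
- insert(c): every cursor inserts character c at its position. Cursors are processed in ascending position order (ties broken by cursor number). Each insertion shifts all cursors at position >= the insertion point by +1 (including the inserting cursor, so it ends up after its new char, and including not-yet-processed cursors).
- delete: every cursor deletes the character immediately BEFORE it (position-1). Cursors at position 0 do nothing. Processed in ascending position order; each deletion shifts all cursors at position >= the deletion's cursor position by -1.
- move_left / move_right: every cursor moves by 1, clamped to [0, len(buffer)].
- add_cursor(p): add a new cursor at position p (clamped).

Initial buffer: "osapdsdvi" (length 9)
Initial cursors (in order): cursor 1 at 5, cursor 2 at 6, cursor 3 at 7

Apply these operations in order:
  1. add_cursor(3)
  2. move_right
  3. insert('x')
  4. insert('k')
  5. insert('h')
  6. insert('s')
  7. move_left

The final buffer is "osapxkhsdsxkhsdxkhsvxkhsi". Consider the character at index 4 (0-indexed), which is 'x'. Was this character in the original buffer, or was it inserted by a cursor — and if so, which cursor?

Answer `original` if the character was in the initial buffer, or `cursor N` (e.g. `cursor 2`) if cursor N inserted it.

Answer: cursor 4

Derivation:
After op 1 (add_cursor(3)): buffer="osapdsdvi" (len 9), cursors c4@3 c1@5 c2@6 c3@7, authorship .........
After op 2 (move_right): buffer="osapdsdvi" (len 9), cursors c4@4 c1@6 c2@7 c3@8, authorship .........
After op 3 (insert('x')): buffer="osapxdsxdxvxi" (len 13), cursors c4@5 c1@8 c2@10 c3@12, authorship ....4..1.2.3.
After op 4 (insert('k')): buffer="osapxkdsxkdxkvxki" (len 17), cursors c4@6 c1@10 c2@13 c3@16, authorship ....44..11.22.33.
After op 5 (insert('h')): buffer="osapxkhdsxkhdxkhvxkhi" (len 21), cursors c4@7 c1@12 c2@16 c3@20, authorship ....444..111.222.333.
After op 6 (insert('s')): buffer="osapxkhsdsxkhsdxkhsvxkhsi" (len 25), cursors c4@8 c1@14 c2@19 c3@24, authorship ....4444..1111.2222.3333.
After op 7 (move_left): buffer="osapxkhsdsxkhsdxkhsvxkhsi" (len 25), cursors c4@7 c1@13 c2@18 c3@23, authorship ....4444..1111.2222.3333.
Authorship (.=original, N=cursor N): . . . . 4 4 4 4 . . 1 1 1 1 . 2 2 2 2 . 3 3 3 3 .
Index 4: author = 4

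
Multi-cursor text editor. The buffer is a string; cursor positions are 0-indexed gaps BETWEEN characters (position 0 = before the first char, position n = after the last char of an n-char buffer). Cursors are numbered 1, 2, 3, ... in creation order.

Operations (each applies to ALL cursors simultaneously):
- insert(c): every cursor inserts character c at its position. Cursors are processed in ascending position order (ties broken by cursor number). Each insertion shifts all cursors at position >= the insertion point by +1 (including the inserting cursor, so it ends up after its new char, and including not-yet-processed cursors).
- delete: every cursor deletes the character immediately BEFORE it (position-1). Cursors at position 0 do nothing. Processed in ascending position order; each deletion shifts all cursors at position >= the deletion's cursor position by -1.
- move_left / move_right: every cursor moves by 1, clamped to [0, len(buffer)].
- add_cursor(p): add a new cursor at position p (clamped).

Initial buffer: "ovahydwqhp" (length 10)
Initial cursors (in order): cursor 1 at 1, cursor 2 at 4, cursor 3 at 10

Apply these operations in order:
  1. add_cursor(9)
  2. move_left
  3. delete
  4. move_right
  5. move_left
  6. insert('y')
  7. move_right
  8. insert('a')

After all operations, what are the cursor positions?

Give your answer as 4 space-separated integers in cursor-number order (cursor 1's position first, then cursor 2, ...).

After op 1 (add_cursor(9)): buffer="ovahydwqhp" (len 10), cursors c1@1 c2@4 c4@9 c3@10, authorship ..........
After op 2 (move_left): buffer="ovahydwqhp" (len 10), cursors c1@0 c2@3 c4@8 c3@9, authorship ..........
After op 3 (delete): buffer="ovhydwp" (len 7), cursors c1@0 c2@2 c3@6 c4@6, authorship .......
After op 4 (move_right): buffer="ovhydwp" (len 7), cursors c1@1 c2@3 c3@7 c4@7, authorship .......
After op 5 (move_left): buffer="ovhydwp" (len 7), cursors c1@0 c2@2 c3@6 c4@6, authorship .......
After op 6 (insert('y')): buffer="yovyhydwyyp" (len 11), cursors c1@1 c2@4 c3@10 c4@10, authorship 1..2....34.
After op 7 (move_right): buffer="yovyhydwyyp" (len 11), cursors c1@2 c2@5 c3@11 c4@11, authorship 1..2....34.
After op 8 (insert('a')): buffer="yoavyhaydwyypaa" (len 15), cursors c1@3 c2@7 c3@15 c4@15, authorship 1.1.2.2...34.34

Answer: 3 7 15 15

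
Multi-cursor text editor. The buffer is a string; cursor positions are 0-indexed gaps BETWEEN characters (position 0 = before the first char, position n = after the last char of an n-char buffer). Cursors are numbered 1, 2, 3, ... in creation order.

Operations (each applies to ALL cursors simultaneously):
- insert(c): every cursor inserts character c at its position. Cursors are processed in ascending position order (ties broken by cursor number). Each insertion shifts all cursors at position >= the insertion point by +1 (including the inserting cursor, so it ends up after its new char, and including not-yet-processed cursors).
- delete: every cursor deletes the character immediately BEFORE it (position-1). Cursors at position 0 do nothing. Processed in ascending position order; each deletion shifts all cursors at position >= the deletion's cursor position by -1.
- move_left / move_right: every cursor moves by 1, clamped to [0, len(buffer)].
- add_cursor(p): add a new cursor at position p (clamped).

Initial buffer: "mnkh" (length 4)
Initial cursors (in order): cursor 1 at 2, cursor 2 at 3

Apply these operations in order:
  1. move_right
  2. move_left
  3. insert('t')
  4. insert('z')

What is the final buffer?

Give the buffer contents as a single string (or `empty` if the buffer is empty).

Answer: mntzktzh

Derivation:
After op 1 (move_right): buffer="mnkh" (len 4), cursors c1@3 c2@4, authorship ....
After op 2 (move_left): buffer="mnkh" (len 4), cursors c1@2 c2@3, authorship ....
After op 3 (insert('t')): buffer="mntkth" (len 6), cursors c1@3 c2@5, authorship ..1.2.
After op 4 (insert('z')): buffer="mntzktzh" (len 8), cursors c1@4 c2@7, authorship ..11.22.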